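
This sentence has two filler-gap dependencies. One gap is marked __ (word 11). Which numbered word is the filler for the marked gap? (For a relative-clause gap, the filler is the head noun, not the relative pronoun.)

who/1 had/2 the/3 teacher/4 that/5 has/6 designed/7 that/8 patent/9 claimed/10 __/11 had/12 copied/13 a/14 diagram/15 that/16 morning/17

The marked gap is the subject of "copied".
Its filler is the fronted wh-phrase "who", at word 1.
(The other dependency links word 4 to a gap after word 5.)

1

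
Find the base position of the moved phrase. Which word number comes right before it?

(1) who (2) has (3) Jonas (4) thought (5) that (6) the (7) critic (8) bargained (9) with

The displaced element is "who" (word 1).
It is linked across 1 clause boundary (that).
It functions as the object of the preposition "with" of "bargained", so the gap sits immediately after word 9 ("with").
Base order: Jonas has thought that the critic bargained with who.

9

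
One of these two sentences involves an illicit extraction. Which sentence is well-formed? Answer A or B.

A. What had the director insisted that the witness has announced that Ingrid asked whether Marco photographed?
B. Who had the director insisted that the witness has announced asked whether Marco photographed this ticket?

B

In A, the wh-phrase is extracted from inside a wh-island (introduced by "whether"), which blocks movement.
In B, the extraction path crosses only that-complement boundaries, which are transparent.
So B is grammatical.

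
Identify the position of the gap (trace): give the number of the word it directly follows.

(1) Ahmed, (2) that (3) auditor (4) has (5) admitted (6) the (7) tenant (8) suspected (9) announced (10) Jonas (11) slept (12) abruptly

The displaced element is "Ahmed" (word 1).
It is linked across 2 clause boundaries (Ø → Ø).
It functions as the subject of "announced", so the gap sits immediately after word 8 ("suspected").
Base order: That auditor has admitted the tenant suspected Ahmed announced Jonas slept abruptly.

8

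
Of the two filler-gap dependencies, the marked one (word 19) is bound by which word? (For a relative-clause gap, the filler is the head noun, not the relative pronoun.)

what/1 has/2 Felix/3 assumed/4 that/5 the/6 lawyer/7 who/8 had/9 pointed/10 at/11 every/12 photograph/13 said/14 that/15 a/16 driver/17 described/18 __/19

The marked gap is the direct object of "described".
Its filler is the fronted wh-phrase "what", at word 1.
(The other dependency links word 7 to a gap after word 8.)

1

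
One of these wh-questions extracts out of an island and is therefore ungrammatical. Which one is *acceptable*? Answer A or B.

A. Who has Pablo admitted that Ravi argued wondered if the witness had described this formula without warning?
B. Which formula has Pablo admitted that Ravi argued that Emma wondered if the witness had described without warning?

A

In B, the wh-phrase is extracted from inside a wh-island (introduced by "if"), which blocks movement.
In A, the extraction path crosses only that-complement boundaries, which are transparent.
So A is grammatical.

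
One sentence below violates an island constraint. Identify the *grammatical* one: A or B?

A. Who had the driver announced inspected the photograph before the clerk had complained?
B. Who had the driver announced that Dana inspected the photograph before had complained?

A

In B, the wh-phrase is extracted from inside an adjunct island (introduced by "before"), which blocks movement.
In A, the extraction path crosses only that-complement boundaries, which are transparent.
So A is grammatical.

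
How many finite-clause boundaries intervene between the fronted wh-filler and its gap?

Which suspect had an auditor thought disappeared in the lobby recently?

"which suspect" is extracted from the subject of "disappeared".
Boundaries crossed, outermost first: [Ø] — 1 in total.

1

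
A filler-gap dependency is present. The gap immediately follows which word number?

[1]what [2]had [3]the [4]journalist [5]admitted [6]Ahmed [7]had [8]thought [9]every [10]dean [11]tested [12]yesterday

11

The displaced element is "what" (word 1).
It is linked across 2 clause boundaries (Ø → Ø).
It functions as the direct object of "tested", so the gap sits immediately after word 11 ("tested").
Base order: The journalist had admitted Ahmed had thought every dean tested what yesterday.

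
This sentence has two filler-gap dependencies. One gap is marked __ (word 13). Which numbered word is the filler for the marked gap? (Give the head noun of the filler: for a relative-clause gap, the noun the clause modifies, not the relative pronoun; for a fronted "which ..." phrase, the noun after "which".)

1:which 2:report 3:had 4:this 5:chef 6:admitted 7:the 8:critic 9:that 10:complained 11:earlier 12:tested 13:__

2

The marked gap is the direct object of "tested".
Its filler is the fronted wh-phrase "which report", at word 2.
(The other dependency links word 8 to a gap after word 9.)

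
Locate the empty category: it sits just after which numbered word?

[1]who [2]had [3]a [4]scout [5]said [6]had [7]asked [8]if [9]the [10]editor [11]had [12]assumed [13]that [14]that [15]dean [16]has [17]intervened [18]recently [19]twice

The displaced element is "who" (word 1).
It is linked across 1 clause boundary (Ø).
It functions as the subject of "asked", so the gap sits immediately after word 5 ("said").
Base order: A scout had said that who had asked if the editor had assumed that that dean has intervened recently twice.

5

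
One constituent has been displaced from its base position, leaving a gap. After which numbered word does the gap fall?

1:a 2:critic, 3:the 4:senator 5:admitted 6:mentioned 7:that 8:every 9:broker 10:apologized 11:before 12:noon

5

The displaced element is "a critic" (word 2).
It is linked across 1 clause boundary (Ø).
It functions as the subject of "mentioned", so the gap sits immediately after word 5 ("admitted").
Base order: The senator admitted that a critic mentioned that every broker apologized before noon.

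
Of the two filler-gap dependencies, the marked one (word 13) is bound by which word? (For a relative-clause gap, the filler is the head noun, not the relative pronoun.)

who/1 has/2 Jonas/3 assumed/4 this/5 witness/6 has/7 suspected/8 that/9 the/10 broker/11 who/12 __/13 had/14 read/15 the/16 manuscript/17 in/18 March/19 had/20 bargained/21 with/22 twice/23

11

The marked gap is inside the relative clause, the subject of "read".
Its filler is the head noun "broker" (via "who"), at word 11.
(The other dependency links word 1 to a gap after word 22.)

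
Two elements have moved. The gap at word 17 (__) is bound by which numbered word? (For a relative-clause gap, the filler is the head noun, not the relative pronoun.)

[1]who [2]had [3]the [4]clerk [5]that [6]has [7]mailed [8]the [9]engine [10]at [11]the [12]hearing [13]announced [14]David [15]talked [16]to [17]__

1

The marked gap is the object of the preposition "to" of "talked".
Its filler is the fronted wh-phrase "who", at word 1.
(The other dependency links word 4 to a gap after word 5.)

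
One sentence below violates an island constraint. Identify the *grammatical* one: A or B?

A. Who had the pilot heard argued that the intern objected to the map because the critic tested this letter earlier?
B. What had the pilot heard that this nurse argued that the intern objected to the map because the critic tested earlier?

A

In B, the wh-phrase is extracted from inside an adjunct island (introduced by "because"), which blocks movement.
In A, the extraction path crosses only that-complement boundaries, which are transparent.
So A is grammatical.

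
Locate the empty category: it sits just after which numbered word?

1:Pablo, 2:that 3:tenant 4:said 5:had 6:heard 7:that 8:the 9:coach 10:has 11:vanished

4

The displaced element is "Pablo" (word 1).
It is linked across 1 clause boundary (Ø).
It functions as the subject of "heard", so the gap sits immediately after word 4 ("said").
Base order: That tenant said that Pablo had heard that the coach has vanished.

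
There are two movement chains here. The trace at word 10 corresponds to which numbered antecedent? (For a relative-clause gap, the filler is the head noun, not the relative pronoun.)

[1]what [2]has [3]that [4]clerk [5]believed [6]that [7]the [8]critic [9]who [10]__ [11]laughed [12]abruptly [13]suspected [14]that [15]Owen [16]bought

8

The marked gap is inside the relative clause, the subject of "laughed".
Its filler is the head noun "critic" (via "who"), at word 8.
(The other dependency links word 1 to a gap after word 16.)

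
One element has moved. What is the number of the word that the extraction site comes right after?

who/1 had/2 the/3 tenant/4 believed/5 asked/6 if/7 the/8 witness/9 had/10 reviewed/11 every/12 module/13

5

The displaced element is "who" (word 1).
It is linked across 1 clause boundary (Ø).
It functions as the subject of "asked", so the gap sits immediately after word 5 ("believed").
Base order: The tenant had believed that who asked if the witness had reviewed every module.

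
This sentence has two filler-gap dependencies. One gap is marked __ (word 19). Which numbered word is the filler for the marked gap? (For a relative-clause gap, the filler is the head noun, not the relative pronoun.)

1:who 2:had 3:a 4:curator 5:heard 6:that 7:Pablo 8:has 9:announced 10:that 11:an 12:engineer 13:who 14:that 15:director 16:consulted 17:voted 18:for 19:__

1

The marked gap is the object of the preposition "for" of "voted".
Its filler is the fronted wh-phrase "who", at word 1.
(The other dependency links word 12 to a gap after word 16.)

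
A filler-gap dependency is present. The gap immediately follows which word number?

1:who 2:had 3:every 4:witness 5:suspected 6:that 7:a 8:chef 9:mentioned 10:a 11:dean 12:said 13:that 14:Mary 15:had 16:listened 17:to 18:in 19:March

17

The displaced element is "who" (word 1).
It is linked across 3 clause boundaries (that → Ø → that).
It functions as the object of the preposition "to" of "listened", so the gap sits immediately after word 17 ("to").
Base order: Every witness had suspected that a chef mentioned a dean said that Mary had listened to who in March.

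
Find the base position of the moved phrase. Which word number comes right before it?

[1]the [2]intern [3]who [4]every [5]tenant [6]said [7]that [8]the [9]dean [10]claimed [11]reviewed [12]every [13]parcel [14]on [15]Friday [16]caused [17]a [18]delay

10

The displaced element is "the intern" (word 2).
It is linked across 2 clause boundaries (that → Ø).
It functions as the subject of "reviewed", so the gap sits immediately after word 10 ("claimed").
Base order: Every tenant said that the dean claimed that the intern reviewed every parcel on Friday.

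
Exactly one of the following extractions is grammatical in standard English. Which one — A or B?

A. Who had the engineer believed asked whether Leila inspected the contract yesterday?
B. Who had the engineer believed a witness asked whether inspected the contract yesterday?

A

In B, the wh-phrase is extracted from inside a wh-island (introduced by "whether"), which blocks movement.
In A, the extraction path crosses only that-complement boundaries, which are transparent.
So A is grammatical.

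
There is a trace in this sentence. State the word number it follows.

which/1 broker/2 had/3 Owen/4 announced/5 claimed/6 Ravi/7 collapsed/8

The displaced element is "which broker" (word 2).
It is linked across 1 clause boundary (Ø).
It functions as the subject of "claimed", so the gap sits immediately after word 5 ("announced").
Base order: Owen had announced that which broker claimed Ravi collapsed.

5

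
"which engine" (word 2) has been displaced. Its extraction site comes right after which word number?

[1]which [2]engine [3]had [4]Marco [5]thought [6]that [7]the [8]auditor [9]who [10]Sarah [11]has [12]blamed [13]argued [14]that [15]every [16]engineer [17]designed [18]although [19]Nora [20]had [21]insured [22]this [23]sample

17

The displaced element is "which engine" (word 2).
It is linked across 2 clause boundaries (that → that).
It functions as the direct object of "designed", so the gap sits immediately after word 17 ("designed").
Base order: Marco had thought that the auditor who Sarah has blamed argued that every engineer designed which engine although Nora had insured this sample.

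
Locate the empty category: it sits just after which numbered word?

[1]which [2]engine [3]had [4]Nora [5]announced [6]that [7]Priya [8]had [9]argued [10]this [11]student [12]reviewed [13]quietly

12

The displaced element is "which engine" (word 2).
It is linked across 2 clause boundaries (that → Ø).
It functions as the direct object of "reviewed", so the gap sits immediately after word 12 ("reviewed").
Base order: Nora had announced that Priya had argued this student reviewed which engine quietly.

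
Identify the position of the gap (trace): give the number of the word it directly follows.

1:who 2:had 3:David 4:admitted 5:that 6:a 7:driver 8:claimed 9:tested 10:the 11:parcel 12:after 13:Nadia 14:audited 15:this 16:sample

8

The displaced element is "who" (word 1).
It is linked across 2 clause boundaries (that → Ø).
It functions as the subject of "tested", so the gap sits immediately after word 8 ("claimed").
Base order: David had admitted that a driver claimed that who tested the parcel after Nadia audited this sample.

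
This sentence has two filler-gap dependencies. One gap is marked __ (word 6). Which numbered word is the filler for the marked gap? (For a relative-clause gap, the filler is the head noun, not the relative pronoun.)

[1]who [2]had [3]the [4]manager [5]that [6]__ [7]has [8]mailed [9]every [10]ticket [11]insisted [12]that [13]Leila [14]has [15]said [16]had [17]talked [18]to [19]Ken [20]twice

The marked gap is inside the relative clause, the subject of "mailed".
Its filler is the head noun "manager" (via "that"), at word 4.
(The other dependency links word 1 to a gap after word 15.)

4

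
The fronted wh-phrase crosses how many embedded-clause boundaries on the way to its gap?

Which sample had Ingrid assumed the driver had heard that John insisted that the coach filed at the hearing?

3

"which sample" is extracted from the object of "filed".
Boundaries crossed, outermost first: [Ø], [that], [that] — 3 in total.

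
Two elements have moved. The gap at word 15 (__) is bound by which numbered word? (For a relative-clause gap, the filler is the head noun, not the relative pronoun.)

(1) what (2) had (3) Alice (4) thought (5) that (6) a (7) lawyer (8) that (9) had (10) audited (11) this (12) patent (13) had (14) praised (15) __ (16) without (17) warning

1

The marked gap is the direct object of "praised".
Its filler is the fronted wh-phrase "what", at word 1.
(The other dependency links word 7 to a gap after word 8.)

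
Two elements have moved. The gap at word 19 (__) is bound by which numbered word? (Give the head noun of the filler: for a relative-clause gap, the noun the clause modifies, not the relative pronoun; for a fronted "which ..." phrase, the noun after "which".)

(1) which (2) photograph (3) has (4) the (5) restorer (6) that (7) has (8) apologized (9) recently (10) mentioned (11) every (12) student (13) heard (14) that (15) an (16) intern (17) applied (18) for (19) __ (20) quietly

The marked gap is the object of the preposition "for" of "applied".
Its filler is the fronted wh-phrase "which photograph", at word 2.
(The other dependency links word 5 to a gap after word 6.)

2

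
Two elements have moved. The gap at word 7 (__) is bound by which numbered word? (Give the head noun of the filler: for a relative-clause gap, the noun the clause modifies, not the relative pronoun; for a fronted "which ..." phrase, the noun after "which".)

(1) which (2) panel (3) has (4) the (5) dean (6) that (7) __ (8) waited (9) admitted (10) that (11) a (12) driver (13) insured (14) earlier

5

The marked gap is inside the relative clause, the subject of "waited".
Its filler is the head noun "dean" (via "that"), at word 5.
(The other dependency links word 2 to a gap after word 13.)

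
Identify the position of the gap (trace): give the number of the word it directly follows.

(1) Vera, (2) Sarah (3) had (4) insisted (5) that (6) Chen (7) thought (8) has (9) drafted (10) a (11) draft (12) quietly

The displaced element is "Vera" (word 1).
It is linked across 2 clause boundaries (that → Ø).
It functions as the subject of "drafted", so the gap sits immediately after word 7 ("thought").
Base order: Sarah had insisted that Chen thought Vera has drafted a draft quietly.

7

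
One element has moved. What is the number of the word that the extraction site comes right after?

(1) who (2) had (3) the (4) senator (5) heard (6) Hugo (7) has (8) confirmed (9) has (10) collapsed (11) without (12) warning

The displaced element is "who" (word 1).
It is linked across 2 clause boundaries (Ø → Ø).
It functions as the subject of "collapsed", so the gap sits immediately after word 8 ("confirmed").
Base order: The senator had heard Hugo has confirmed that who has collapsed without warning.

8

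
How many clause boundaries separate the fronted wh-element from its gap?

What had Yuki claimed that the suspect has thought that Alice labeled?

2

"what" is extracted from the object of "labeled".
Boundaries crossed, outermost first: [that], [that] — 2 in total.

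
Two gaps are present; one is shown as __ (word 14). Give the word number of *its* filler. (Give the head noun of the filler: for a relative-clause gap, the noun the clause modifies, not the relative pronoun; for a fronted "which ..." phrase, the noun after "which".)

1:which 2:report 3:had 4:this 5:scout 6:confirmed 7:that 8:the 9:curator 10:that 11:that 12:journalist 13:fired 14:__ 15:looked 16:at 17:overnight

9

The marked gap is inside the relative clause, the direct object of "fired".
Its filler is the head noun "curator" (via "that"), at word 9.
(The other dependency links word 2 to a gap after word 16.)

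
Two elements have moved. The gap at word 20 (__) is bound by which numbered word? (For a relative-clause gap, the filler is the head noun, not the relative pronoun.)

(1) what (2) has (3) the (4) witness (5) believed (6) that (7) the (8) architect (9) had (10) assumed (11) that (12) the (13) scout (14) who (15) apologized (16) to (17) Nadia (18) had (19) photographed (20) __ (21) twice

1

The marked gap is the direct object of "photographed".
Its filler is the fronted wh-phrase "what", at word 1.
(The other dependency links word 13 to a gap after word 14.)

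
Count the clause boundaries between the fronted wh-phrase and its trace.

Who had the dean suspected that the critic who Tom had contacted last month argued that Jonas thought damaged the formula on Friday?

3

"who" is extracted from the subject of "damaged".
Boundaries crossed, outermost first: [that], [that], [Ø] — 3 in total.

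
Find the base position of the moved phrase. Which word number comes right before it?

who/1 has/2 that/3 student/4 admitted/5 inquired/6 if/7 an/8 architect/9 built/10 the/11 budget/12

The displaced element is "who" (word 1).
It is linked across 1 clause boundary (Ø).
It functions as the subject of "inquired", so the gap sits immediately after word 5 ("admitted").
Base order: That student has admitted who inquired if an architect built the budget.

5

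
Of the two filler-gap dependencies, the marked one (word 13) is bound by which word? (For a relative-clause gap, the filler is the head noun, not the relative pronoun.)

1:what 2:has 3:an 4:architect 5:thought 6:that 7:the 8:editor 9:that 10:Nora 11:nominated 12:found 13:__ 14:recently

1

The marked gap is the direct object of "found".
Its filler is the fronted wh-phrase "what", at word 1.
(The other dependency links word 8 to a gap after word 11.)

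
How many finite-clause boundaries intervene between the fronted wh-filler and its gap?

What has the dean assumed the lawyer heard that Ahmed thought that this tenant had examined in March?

"what" is extracted from the object of "examined".
Boundaries crossed, outermost first: [Ø], [that], [that] — 3 in total.

3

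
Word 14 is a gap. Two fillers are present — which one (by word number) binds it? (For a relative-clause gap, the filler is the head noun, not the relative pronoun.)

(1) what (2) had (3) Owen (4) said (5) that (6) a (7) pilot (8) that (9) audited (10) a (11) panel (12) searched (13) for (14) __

The marked gap is the object of the preposition "for" of "searched".
Its filler is the fronted wh-phrase "what", at word 1.
(The other dependency links word 7 to a gap after word 8.)

1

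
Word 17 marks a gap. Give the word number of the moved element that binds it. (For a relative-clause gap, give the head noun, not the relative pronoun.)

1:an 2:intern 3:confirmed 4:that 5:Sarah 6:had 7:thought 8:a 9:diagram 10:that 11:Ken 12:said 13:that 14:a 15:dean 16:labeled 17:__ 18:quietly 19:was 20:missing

The gap at 17 is the object of "labeled", inside a relative clause.
The relative pronoun is "that" (word 10); it is bound by the head noun immediately before it.
Its filler is the head noun "diagram", at word 9.

9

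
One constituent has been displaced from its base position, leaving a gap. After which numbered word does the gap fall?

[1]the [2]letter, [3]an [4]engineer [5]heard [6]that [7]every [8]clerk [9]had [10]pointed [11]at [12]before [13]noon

11

The displaced element is "the letter" (word 2).
It is linked across 1 clause boundary (that).
It functions as the object of the preposition "at" of "pointed", so the gap sits immediately after word 11 ("at").
Base order: An engineer heard that every clerk had pointed at the letter before noon.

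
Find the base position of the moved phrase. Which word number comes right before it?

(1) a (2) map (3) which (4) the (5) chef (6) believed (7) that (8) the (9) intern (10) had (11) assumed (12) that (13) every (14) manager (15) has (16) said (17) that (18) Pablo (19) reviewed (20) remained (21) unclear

19

The displaced element is "a map" (word 2).
It is linked across 3 clause boundaries (that → that → that).
It functions as the direct object of "reviewed", so the gap sits immediately after word 19 ("reviewed").
Base order: The chef believed that the intern had assumed that every manager has said that Pablo reviewed a map.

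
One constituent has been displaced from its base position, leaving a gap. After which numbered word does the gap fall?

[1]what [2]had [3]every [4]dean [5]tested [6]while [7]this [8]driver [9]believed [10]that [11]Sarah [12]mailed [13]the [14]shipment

The displaced element is "what" (word 1).
It functions as the direct object of "tested", so the gap sits immediately after word 5 ("tested").
Base order: Every dean had tested what while this driver believed that Sarah mailed the shipment.

5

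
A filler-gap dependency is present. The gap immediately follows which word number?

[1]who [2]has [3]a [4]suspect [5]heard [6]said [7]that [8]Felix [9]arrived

5

The displaced element is "who" (word 1).
It is linked across 1 clause boundary (Ø).
It functions as the subject of "said", so the gap sits immediately after word 5 ("heard").
Base order: A suspect has heard that who said that Felix arrived.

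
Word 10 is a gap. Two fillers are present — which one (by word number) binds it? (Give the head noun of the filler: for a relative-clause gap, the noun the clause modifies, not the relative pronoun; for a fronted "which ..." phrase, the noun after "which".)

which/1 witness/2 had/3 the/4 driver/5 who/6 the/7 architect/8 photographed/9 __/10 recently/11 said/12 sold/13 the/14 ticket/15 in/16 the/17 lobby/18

The marked gap is inside the relative clause, the direct object of "photographed".
Its filler is the head noun "driver" (via "who"), at word 5.
(The other dependency links word 2 to a gap after word 12.)

5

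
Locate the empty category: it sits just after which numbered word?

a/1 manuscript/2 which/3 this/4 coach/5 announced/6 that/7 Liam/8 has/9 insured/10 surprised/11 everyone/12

The displaced element is "a manuscript" (word 2).
It is linked across 1 clause boundary (that).
It functions as the direct object of "insured", so the gap sits immediately after word 10 ("insured").
Base order: This coach announced that Liam has insured a manuscript.

10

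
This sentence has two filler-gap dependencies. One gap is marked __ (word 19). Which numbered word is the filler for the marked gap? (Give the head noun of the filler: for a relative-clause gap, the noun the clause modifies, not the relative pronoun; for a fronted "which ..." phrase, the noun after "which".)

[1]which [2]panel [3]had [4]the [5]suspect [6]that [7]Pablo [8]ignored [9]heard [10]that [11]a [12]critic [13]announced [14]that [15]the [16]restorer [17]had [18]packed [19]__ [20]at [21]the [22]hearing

The marked gap is the direct object of "packed".
Its filler is the fronted wh-phrase "which panel", at word 2.
(The other dependency links word 5 to a gap after word 8.)

2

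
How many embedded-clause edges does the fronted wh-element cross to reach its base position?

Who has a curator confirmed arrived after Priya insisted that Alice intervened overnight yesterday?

"who" is extracted from the subject of "arrived".
Boundaries crossed, outermost first: [Ø] — 1 in total.

1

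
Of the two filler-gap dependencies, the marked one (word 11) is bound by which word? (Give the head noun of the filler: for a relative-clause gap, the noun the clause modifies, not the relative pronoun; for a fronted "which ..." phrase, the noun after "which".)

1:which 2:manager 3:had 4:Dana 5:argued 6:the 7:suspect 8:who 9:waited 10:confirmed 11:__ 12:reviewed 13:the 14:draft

2

The marked gap is the subject of "reviewed".
Its filler is the fronted wh-phrase "which manager", at word 2.
(The other dependency links word 7 to a gap after word 8.)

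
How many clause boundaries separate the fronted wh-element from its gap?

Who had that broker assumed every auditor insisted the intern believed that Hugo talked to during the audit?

"who" is extracted from the PP object of "talked".
Boundaries crossed, outermost first: [Ø], [Ø], [that] — 3 in total.

3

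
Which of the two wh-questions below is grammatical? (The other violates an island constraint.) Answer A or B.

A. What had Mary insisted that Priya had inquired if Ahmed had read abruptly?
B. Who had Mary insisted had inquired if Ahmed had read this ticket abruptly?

B

In A, the wh-phrase is extracted from inside a wh-island (introduced by "if"), which blocks movement.
In B, the extraction path crosses only that-complement boundaries, which are transparent.
So B is grammatical.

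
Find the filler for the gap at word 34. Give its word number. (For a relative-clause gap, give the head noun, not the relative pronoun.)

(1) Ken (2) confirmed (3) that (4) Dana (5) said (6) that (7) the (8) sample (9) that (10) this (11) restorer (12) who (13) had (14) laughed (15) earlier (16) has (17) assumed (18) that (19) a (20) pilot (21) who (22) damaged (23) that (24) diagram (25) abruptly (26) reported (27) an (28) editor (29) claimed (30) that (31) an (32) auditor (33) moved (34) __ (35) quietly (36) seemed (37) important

The gap at 34 is the object of "moved", inside a relative clause.
The relative pronoun is "that" (word 9); it is bound by the head noun immediately before it.
Its filler is the head noun "sample", at word 8.

8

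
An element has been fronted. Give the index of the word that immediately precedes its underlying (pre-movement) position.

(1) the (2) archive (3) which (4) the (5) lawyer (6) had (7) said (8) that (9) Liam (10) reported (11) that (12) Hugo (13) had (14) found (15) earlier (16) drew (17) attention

14

The displaced element is "the archive" (word 2).
It is linked across 2 clause boundaries (that → that).
It functions as the direct object of "found", so the gap sits immediately after word 14 ("found").
Base order: The lawyer had said that Liam reported that Hugo had found the archive earlier.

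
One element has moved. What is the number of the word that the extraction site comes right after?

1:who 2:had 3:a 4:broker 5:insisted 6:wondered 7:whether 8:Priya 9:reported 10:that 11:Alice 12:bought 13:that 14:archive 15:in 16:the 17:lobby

5

The displaced element is "who" (word 1).
It is linked across 1 clause boundary (Ø).
It functions as the subject of "wondered", so the gap sits immediately after word 5 ("insisted").
Base order: A broker had insisted that who wondered whether Priya reported that Alice bought that archive in the lobby.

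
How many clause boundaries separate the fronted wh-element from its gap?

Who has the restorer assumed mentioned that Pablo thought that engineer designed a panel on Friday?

1

"who" is extracted from the subject of "mentioned".
Boundaries crossed, outermost first: [Ø] — 1 in total.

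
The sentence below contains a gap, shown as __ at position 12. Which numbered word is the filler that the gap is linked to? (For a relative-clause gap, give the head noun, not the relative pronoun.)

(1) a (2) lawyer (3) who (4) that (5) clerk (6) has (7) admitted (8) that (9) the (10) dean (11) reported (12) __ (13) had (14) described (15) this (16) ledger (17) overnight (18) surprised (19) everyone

The gap at 12 is the subject of "described", inside a relative clause.
The relative pronoun is "who" (word 3); it is bound by the head noun immediately before it.
Its filler is the head noun "lawyer", at word 2.

2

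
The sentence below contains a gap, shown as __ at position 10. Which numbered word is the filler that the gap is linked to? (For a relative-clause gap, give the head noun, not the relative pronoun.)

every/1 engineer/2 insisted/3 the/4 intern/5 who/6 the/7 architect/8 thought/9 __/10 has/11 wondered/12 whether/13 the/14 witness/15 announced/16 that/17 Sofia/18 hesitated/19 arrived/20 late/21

5

The gap at 10 is the subject of "wondered", inside a relative clause.
The relative pronoun is "who" (word 6); it is bound by the head noun immediately before it.
Its filler is the head noun "intern", at word 5.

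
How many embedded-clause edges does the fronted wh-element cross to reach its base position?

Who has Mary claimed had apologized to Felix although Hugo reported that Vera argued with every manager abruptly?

1

"who" is extracted from the subject of "apologized".
Boundaries crossed, outermost first: [Ø] — 1 in total.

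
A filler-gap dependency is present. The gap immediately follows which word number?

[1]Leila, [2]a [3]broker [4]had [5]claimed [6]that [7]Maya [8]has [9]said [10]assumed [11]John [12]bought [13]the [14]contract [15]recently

9

The displaced element is "Leila" (word 1).
It is linked across 2 clause boundaries (that → Ø).
It functions as the subject of "assumed", so the gap sits immediately after word 9 ("said").
Base order: A broker had claimed that Maya has said Leila assumed John bought the contract recently.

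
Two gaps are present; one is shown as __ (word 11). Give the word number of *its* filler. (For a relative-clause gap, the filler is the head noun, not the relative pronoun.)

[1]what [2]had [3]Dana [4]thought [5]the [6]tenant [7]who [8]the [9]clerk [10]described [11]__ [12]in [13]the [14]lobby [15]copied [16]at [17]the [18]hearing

6

The marked gap is inside the relative clause, the direct object of "described".
Its filler is the head noun "tenant" (via "who"), at word 6.
(The other dependency links word 1 to a gap after word 15.)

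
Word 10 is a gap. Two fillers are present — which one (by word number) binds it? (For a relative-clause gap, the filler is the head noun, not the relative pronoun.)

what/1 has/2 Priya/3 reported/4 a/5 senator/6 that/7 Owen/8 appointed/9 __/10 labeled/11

6

The marked gap is inside the relative clause, the direct object of "appointed".
Its filler is the head noun "senator" (via "that"), at word 6.
(The other dependency links word 1 to a gap after word 11.)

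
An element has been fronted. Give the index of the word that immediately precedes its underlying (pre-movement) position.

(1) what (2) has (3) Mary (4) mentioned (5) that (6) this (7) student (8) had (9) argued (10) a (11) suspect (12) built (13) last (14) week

The displaced element is "what" (word 1).
It is linked across 2 clause boundaries (that → Ø).
It functions as the direct object of "built", so the gap sits immediately after word 12 ("built").
Base order: Mary has mentioned that this student had argued a suspect built what last week.

12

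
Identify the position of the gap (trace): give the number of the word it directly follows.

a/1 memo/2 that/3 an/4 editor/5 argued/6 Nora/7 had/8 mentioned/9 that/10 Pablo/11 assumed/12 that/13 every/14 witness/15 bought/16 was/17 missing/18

The displaced element is "a memo" (word 2).
It is linked across 3 clause boundaries (Ø → that → that).
It functions as the direct object of "bought", so the gap sits immediately after word 16 ("bought").
Base order: An editor argued Nora had mentioned that Pablo assumed that every witness bought a memo.

16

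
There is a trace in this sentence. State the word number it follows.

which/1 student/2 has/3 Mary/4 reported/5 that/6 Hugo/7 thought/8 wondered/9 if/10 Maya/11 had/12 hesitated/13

8

The displaced element is "which student" (word 2).
It is linked across 2 clause boundaries (that → Ø).
It functions as the subject of "wondered", so the gap sits immediately after word 8 ("thought").
Base order: Mary has reported that Hugo thought that which student wondered if Maya had hesitated.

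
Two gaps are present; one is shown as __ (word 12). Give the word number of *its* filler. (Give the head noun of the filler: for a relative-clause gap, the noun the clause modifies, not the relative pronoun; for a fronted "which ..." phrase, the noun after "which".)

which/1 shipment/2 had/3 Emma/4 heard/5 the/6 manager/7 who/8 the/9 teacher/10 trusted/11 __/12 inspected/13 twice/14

7

The marked gap is inside the relative clause, the direct object of "trusted".
Its filler is the head noun "manager" (via "who"), at word 7.
(The other dependency links word 2 to a gap after word 13.)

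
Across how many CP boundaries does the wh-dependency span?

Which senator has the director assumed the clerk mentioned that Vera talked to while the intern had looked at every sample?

2

"which senator" is extracted from the PP object of "talked".
Boundaries crossed, outermost first: [Ø], [that] — 2 in total.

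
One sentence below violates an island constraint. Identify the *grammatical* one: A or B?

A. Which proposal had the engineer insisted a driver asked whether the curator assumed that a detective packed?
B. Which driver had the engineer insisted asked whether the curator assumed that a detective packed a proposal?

In A, the wh-phrase is extracted from inside a wh-island (introduced by "whether"), which blocks movement.
In B, the extraction path crosses only that-complement boundaries, which are transparent.
So B is grammatical.

B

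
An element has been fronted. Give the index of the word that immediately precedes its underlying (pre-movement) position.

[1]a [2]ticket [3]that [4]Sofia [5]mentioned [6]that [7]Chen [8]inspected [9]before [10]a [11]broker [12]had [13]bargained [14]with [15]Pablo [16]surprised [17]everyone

8

The displaced element is "a ticket" (word 2).
It is linked across 1 clause boundary (that).
It functions as the direct object of "inspected", so the gap sits immediately after word 8 ("inspected").
Base order: Sofia mentioned that Chen inspected a ticket before a broker had bargained with Pablo.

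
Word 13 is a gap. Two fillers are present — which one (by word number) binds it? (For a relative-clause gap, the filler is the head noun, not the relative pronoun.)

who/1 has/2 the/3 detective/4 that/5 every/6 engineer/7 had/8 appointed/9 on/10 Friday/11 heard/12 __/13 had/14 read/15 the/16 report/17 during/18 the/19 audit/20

The marked gap is the subject of "read".
Its filler is the fronted wh-phrase "who", at word 1.
(The other dependency links word 4 to a gap after word 9.)

1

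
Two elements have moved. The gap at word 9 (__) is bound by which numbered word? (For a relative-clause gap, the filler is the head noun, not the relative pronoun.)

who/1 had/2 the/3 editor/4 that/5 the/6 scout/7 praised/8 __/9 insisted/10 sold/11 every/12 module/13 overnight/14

The marked gap is inside the relative clause, the direct object of "praised".
Its filler is the head noun "editor" (via "that"), at word 4.
(The other dependency links word 1 to a gap after word 10.)

4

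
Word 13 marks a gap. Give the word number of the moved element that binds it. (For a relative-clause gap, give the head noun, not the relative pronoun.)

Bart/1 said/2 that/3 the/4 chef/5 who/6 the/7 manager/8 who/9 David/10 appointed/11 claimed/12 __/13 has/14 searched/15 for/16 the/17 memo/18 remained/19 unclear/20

5

The gap at 13 is the subject of "searched", inside a relative clause.
The relative pronoun is "who" (word 6); it is bound by the head noun immediately before it.
Its filler is the head noun "chef", at word 5.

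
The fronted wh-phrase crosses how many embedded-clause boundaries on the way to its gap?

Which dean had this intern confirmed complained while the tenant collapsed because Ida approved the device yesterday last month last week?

1

"which dean" is extracted from the subject of "complained".
Boundaries crossed, outermost first: [Ø] — 1 in total.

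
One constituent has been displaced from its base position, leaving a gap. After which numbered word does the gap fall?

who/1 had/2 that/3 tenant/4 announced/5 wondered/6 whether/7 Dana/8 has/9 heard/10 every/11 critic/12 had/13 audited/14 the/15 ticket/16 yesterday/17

5

The displaced element is "who" (word 1).
It is linked across 1 clause boundary (Ø).
It functions as the subject of "wondered", so the gap sits immediately after word 5 ("announced").
Base order: That tenant had announced that who wondered whether Dana has heard every critic had audited the ticket yesterday.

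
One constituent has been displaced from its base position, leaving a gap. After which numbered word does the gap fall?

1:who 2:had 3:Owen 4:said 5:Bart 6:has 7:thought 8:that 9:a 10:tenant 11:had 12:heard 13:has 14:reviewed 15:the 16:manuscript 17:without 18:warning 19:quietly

The displaced element is "who" (word 1).
It is linked across 3 clause boundaries (Ø → that → Ø).
It functions as the subject of "reviewed", so the gap sits immediately after word 12 ("heard").
Base order: Owen had said Bart has thought that a tenant had heard that who has reviewed the manuscript without warning quietly.

12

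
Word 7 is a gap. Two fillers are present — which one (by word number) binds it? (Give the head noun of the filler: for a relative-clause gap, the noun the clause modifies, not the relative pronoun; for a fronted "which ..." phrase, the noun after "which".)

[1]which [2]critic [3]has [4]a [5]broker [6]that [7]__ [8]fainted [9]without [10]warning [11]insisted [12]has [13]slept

5

The marked gap is inside the relative clause, the subject of "fainted".
Its filler is the head noun "broker" (via "that"), at word 5.
(The other dependency links word 2 to a gap after word 11.)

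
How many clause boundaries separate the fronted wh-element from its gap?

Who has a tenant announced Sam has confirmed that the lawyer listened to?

2

"who" is extracted from the PP object of "listened".
Boundaries crossed, outermost first: [Ø], [that] — 2 in total.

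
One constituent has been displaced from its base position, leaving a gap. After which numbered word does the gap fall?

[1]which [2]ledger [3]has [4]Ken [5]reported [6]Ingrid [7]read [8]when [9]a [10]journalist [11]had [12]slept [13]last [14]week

The displaced element is "which ledger" (word 2).
It is linked across 1 clause boundary (Ø).
It functions as the direct object of "read", so the gap sits immediately after word 7 ("read").
Base order: Ken has reported Ingrid read which ledger when a journalist had slept last week.

7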